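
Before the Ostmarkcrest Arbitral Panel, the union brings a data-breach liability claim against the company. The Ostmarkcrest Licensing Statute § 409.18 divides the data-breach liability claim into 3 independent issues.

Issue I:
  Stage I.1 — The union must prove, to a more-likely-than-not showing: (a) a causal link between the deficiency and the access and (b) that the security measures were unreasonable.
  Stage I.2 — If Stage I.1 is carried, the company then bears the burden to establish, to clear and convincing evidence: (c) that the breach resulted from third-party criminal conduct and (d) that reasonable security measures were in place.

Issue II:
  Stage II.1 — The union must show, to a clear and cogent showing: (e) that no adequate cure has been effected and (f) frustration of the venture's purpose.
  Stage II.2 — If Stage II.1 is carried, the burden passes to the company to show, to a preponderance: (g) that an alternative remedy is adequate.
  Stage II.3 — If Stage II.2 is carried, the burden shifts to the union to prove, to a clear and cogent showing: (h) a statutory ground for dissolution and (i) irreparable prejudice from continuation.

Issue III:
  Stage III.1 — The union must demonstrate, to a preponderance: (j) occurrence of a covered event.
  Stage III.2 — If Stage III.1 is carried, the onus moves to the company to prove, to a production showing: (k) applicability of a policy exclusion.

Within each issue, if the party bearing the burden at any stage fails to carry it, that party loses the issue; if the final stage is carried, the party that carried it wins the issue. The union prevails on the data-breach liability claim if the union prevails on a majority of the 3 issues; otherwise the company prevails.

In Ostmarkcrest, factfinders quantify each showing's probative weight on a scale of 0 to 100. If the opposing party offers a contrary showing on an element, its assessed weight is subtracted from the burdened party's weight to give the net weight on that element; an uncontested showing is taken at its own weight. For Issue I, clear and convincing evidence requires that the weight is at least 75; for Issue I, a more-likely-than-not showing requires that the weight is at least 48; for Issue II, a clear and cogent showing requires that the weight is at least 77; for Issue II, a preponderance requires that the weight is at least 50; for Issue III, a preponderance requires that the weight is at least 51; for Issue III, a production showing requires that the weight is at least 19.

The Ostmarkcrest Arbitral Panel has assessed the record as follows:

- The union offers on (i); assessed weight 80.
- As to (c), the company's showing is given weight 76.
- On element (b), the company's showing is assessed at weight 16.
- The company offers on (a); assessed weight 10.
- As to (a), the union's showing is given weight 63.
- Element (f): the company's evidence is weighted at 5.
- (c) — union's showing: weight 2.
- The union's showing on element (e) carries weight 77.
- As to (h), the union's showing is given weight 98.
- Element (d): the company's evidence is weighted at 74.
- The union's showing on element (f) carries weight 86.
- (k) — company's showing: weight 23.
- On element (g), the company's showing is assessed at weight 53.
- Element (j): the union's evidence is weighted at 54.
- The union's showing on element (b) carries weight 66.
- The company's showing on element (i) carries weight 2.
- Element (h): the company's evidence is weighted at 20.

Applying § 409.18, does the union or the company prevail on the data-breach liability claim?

— Issue I —
Stage I.1 (union, a more-likely-than-not showing, weight is at least 48): (a) net 63−10=53 ≥ 48 — meets; (b) net 66−16=50 ≥ 48 — meets.
  The union carries Stage I.1; the company now bears the burden.
Stage I.2 (company, clear and convincing evidence, weight is at least 75): (c) net 76−2=74 < 75 — fails; (d) 74 < 75 — fails.
  Stage I.2 not carried; the company fails its burden.
The union prevails on this issue.
— Issue II —
Stage II.1 — burden on union; standard: a clear and cogent showing (weight is at least 77).
    (e): 77 ≥ 77 [met]
    (f): 86 − 5 = 81 ≥ 77 [met]
  The union carries Stage II.1; the company now bears the burden.
Stage II.2 — burden on company; standard: a preponderance (weight is at least 50).
    (g): 53 ≥ 50 [met]
  Stage II.2 is satisfied; the onus moves to the union.
Stage II.3 — burden on union; standard: a clear and cogent showing (weight is at least 77).
    (h): 98 − 20 = 78 ≥ 77 [met]
    (i): 80 − 2 = 78 ≥ 77 [met]
  The union carries the last stage.
With every stage satisfied, the union prevails on this issue.
— Issue III —
Stage III.1 — burden on union; standard: a preponderance (weight is at least 51).
    (j): 54 ≥ 51 [met]
  All elements met. The burden passes to the company.
Stage III.2 — burden on company; standard: a production showing (weight is at least 19).
    (k): 23 ≥ 19 [met]
  The company carries the last stage.
With every stage satisfied, the company prevails on this issue.
Per-issue: Issue I → union; Issue II → union; Issue III → company. The union must prevail on a majority of issues; overall, the union prevails.

union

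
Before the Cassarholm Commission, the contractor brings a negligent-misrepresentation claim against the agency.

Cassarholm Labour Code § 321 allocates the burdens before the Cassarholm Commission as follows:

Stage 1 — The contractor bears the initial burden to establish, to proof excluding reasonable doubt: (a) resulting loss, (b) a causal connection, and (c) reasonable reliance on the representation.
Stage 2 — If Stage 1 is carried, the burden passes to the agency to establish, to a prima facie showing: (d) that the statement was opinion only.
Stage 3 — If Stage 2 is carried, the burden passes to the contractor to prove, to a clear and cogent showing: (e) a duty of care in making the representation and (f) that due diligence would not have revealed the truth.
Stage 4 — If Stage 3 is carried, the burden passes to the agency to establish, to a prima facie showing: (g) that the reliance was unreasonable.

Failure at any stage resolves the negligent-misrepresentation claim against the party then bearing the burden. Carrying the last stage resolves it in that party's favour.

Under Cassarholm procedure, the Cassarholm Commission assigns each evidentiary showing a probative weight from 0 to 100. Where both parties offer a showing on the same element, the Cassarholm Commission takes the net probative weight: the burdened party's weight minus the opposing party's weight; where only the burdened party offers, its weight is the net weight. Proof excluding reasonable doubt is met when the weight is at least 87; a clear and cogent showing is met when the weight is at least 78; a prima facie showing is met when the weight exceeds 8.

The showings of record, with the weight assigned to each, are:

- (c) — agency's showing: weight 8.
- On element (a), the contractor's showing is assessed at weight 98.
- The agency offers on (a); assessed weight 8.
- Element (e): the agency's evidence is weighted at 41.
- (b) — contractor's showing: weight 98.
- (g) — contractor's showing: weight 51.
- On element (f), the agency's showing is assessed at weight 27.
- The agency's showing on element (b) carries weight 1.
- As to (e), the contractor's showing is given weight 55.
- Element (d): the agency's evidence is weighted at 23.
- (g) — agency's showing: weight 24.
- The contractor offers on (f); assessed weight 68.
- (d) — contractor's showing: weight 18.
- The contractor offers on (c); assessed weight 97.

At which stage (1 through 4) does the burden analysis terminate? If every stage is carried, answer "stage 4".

stage 2

Stage 1 (contractor, proof excluding reasonable doubt, weight is at least 87): (a) net 98−8=90 ≥ 87 — meets; (b) net 98−1=97 ≥ 87 — meets; (c) net 97−8=89 ≥ 87 — meets.
  All elements met. The burden passes to the agency.
Stage 2 (agency, a prima facie showing, weight exceeds 8): (d) net 23−18=5 ≤ 8 — fails.
  Stage 2 not carried; the agency fails its burden.
So the contractor prevails.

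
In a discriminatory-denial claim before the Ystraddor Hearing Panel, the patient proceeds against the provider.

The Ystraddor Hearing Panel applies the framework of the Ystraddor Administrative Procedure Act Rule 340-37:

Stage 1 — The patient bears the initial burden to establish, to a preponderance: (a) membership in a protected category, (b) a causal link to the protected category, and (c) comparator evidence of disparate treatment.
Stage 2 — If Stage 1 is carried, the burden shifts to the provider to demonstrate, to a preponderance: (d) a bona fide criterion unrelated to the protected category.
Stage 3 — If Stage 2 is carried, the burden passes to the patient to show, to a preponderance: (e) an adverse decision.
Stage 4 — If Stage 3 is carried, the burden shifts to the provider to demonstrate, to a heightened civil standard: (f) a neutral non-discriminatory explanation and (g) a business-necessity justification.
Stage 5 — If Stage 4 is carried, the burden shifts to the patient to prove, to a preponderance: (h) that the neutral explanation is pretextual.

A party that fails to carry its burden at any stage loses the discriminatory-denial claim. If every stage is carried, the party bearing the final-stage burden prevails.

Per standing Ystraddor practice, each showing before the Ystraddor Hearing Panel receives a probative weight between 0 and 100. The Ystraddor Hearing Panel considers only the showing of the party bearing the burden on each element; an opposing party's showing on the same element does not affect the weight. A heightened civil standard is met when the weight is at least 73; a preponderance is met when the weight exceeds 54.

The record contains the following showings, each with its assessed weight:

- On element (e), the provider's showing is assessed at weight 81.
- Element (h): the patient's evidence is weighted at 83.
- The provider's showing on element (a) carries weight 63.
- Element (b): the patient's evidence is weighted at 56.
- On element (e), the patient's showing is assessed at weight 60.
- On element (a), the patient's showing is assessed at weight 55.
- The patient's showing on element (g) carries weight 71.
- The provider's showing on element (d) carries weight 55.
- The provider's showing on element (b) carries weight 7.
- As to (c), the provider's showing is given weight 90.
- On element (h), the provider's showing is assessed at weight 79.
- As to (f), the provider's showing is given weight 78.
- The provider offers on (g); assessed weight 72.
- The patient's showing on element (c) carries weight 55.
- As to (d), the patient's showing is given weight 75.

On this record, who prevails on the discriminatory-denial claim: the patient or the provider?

patient

At Stage 1 the patient must meet a preponderance (weight exceeds 54): on (a) the weight is 55 (the provider's 63 is given no effect), > 54, so (a) meets the standard; on (b) the weight is 56 (the provider's 7 is given no effect), which does exceed 54, so (b) meets the standard; on (c) the weight is 55 (the provider's 90 is given no effect), which does exceed 54, so (c) meets the standard.
  The patient carries Stage 1; the provider now bears the burden.
At Stage 2 the provider must meet a preponderance (weight exceeds 54): on (d) the weight is 55 (the patient's 75 is given no effect), which does exceed 54, so (d) meets the standard.
  Stage 2 carried; the burden shifts to the patient.
At Stage 3 the patient must meet a preponderance (weight exceeds 54): on (e) the weight is 60 (the provider's 81 is given no effect), > 54, so (e) meets the standard.
  Stage 3 is satisfied; the onus moves to the provider.
At Stage 4 the provider must meet a heightened civil standard (weight is at least 73): on (f) the weight is 78, ≥ 73, so (f) meets the standard; on (g) the weight is 72 (the patient's 71 is given no effect), < 73, so (g) does not meet the standard.
  Not every element is met, so the provider fails to carry Stage 4.
The patient prevails.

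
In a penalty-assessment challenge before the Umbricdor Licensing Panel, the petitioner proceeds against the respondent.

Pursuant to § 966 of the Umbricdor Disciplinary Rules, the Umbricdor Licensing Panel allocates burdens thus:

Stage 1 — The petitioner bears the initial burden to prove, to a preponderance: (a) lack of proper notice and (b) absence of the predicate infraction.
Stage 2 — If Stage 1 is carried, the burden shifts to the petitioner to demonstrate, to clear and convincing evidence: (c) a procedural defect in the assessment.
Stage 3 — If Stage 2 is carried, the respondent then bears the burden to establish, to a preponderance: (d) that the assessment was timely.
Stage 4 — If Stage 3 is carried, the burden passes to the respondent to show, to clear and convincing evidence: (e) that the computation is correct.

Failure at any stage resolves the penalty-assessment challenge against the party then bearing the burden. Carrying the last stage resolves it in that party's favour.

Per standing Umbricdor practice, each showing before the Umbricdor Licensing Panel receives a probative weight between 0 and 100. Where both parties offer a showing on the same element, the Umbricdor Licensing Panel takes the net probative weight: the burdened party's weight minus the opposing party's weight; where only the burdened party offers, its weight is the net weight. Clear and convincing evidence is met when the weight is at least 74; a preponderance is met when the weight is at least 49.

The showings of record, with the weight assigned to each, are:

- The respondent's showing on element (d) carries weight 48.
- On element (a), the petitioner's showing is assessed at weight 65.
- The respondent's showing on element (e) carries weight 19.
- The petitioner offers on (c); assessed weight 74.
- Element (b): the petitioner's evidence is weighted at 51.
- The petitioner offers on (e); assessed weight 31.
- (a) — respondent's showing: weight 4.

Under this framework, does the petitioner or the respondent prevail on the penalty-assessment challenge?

petitioner

Stage 1 — burden on petitioner; standard: a preponderance (weight is at least 49).
    (a): 65 − 4 = 61 ≥ 49 [met]
    (b): 51 ≥ 49 [met]
  All elements met. The petitioner retains the burden for Stage 2.
Stage 2 — burden on petitioner; standard: clear and convincing evidence (weight is at least 74).
    (c): 74 ≥ 74 [met]
  All elements met. The burden passes to the respondent.
Stage 3 — burden on respondent; standard: a preponderance (weight is at least 49).
    (d): 48 < 49 [not met]
  Not every element is met, so the respondent fails to carry Stage 3.
So the petitioner prevails.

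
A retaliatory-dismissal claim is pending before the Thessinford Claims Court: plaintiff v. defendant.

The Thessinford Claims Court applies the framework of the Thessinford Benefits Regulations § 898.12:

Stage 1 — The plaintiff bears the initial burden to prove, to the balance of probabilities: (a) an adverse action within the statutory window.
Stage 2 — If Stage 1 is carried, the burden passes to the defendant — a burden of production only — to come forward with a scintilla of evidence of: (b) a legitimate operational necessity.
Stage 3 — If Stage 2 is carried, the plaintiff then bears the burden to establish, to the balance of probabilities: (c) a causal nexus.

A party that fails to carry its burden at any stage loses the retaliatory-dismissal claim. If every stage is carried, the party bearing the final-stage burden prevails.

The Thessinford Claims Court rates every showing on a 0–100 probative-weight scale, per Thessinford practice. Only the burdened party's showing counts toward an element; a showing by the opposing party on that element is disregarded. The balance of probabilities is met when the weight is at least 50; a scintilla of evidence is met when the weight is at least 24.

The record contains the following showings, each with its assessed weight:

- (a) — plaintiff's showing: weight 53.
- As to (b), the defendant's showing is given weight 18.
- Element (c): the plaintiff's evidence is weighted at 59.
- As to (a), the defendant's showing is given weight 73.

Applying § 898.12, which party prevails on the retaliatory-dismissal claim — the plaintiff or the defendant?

plaintiff

Stage 1 (plaintiff, the balance of probabilities, weight is at least 50): (a) 53 (defendant's 73 disregarded) ≥ 50 — meets.
  All elements met. The burden passes to the defendant.
Stage 2 (defendant, a scintilla of evidence, weight is at least 24): (b) 18 < 24 — fails.
  Not every element is met, so the defendant fails to carry Stage 2.
The plaintiff prevails.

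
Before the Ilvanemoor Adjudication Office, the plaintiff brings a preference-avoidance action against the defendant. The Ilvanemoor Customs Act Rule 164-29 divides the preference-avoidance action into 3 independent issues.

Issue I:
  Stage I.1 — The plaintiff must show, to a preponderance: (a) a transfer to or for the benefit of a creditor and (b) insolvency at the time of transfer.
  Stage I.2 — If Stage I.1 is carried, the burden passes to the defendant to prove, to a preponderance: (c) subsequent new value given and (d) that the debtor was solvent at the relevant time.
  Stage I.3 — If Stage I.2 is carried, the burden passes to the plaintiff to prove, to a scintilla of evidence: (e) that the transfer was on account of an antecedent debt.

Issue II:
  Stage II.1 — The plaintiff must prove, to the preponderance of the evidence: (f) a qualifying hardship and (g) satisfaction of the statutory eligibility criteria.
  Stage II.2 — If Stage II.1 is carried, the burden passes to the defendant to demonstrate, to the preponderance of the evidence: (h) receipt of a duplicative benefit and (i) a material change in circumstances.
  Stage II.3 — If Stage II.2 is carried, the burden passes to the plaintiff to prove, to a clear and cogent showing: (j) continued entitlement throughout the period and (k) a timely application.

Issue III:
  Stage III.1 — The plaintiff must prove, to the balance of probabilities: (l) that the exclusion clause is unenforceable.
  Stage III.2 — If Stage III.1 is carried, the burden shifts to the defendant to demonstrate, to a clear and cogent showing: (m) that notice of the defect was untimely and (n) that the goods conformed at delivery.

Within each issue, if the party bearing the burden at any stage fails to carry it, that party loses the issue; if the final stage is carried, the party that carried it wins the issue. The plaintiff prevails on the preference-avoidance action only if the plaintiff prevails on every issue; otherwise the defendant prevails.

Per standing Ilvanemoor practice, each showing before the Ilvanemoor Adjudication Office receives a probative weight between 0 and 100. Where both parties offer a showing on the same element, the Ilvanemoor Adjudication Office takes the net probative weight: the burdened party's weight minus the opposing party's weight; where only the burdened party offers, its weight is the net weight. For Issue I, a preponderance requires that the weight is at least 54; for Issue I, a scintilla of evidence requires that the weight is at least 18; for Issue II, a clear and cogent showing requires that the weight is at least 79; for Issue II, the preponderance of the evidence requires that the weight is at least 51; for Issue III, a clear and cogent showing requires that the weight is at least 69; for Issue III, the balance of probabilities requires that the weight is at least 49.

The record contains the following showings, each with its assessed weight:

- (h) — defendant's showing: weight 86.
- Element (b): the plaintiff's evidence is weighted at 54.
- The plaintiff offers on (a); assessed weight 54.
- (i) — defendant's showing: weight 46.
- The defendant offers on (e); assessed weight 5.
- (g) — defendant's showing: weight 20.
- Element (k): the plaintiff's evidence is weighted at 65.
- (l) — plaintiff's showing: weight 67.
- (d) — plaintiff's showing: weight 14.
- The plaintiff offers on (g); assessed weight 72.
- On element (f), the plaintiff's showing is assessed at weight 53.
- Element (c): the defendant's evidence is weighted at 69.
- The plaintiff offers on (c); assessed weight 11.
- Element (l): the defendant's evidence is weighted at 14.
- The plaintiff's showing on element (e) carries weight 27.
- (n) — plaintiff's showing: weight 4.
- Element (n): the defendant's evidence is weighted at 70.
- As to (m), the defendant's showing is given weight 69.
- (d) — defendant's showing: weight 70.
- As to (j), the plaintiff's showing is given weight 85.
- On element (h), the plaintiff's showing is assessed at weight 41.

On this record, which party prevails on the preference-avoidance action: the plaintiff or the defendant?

— Issue I —
Stage I.1 — burden on plaintiff; standard: a preponderance (weight is at least 54).
    (a): 54 ≥ 54 [met]
    (b): 54 ≥ 54 [met]
  All elements met. The burden passes to the defendant.
Stage I.2 — burden on defendant; standard: a preponderance (weight is at least 54).
    (c): 69 − 11 = 58 ≥ 54 [met]
    (d): 70 − 14 = 56 ≥ 54 [met]
  All elements met. The burden passes to the plaintiff.
Stage I.3 — burden on plaintiff; standard: a scintilla of evidence (weight is at least 18).
    (e): 27 − 5 = 22 ≥ 18 [met]
  The plaintiff carries the last stage.
With every stage satisfied, the plaintiff prevails on this issue.
— Issue II —
At Stage II.1 the plaintiff must meet the preponderance of the evidence (weight is at least 51): on (f) the weight is 53, ≥ 51, so (f) meets the standard; on (g) the weight is 72 less the opposing 20 gives net 52, ≥ 51, so (g) meets the standard.
  Stage II.1 carried; the burden shifts to the defendant.
At Stage II.2 the defendant must meet the preponderance of the evidence (weight is at least 51): on (h) the weight is 86 less the opposing 41 gives net 45, which does not reach 51, so (h) does not meet the standard; on (i) the weight is 46, which does not reach 51, so (i) does not meet the standard.
  The defendant does not carry Stage II.2.
So the plaintiff prevails on this issue.
— Issue III —
Stage III.1 — burden on plaintiff; standard: the balance of probabilities (weight is at least 49).
    (l): 67 − 14 = 53 ≥ 49 [met]
  Stage III.1 is satisfied; the onus moves to the defendant.
Stage III.2 — burden on defendant; standard: a clear and cogent showing (weight is at least 69).
    (m): 69 ≥ 69 [met]
    (n): 70 − 4 = 66 < 69 [not met]
  The defendant does not carry Stage III.2.
The analysis ends at Stage III.2; the plaintiff prevails on this issue.
Per-issue: Issue I → plaintiff; Issue II → plaintiff; Issue III → plaintiff. The plaintiff must prevail on every issue; overall, the plaintiff prevails.

plaintiff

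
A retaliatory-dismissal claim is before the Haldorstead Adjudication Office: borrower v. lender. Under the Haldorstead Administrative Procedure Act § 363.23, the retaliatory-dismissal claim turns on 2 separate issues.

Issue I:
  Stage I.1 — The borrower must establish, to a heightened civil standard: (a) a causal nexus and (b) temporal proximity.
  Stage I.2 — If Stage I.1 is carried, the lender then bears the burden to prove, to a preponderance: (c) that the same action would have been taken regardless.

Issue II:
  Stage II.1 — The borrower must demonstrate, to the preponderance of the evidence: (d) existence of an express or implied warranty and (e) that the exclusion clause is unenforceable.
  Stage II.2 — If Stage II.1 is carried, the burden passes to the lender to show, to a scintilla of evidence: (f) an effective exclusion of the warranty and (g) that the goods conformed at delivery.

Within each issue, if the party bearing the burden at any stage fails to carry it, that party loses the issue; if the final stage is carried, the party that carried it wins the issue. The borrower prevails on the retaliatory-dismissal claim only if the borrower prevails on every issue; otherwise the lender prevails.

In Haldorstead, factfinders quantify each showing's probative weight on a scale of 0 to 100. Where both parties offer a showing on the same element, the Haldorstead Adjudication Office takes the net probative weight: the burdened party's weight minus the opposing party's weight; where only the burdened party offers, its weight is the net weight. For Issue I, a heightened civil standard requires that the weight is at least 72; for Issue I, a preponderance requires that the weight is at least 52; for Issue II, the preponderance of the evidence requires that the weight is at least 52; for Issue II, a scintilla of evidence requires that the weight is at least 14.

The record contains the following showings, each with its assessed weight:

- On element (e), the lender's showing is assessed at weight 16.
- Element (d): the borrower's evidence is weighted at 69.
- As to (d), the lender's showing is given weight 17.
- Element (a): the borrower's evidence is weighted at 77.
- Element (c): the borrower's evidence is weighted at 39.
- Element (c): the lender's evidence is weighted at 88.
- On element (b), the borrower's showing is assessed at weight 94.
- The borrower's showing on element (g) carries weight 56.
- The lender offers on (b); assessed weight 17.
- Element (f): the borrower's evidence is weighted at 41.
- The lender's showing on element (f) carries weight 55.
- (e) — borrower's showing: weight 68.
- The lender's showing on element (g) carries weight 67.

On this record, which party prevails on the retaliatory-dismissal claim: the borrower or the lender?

— Issue I —
Stage I.1 (borrower, a heightened civil standard, weight is at least 72): (a) 77 ≥ 72 — meets; (b) net 94−17=77 ≥ 72 — meets.
  The borrower carries Stage I.1; the lender now bears the burden.
Stage I.2 (lender, a preponderance, weight is at least 52): (c) net 88−39=49 < 52 — fails.
  Not every element is met, so the lender fails to carry Stage I.2.
The borrower prevails on this issue.
— Issue II —
Stage II.1 (borrower, the preponderance of the evidence, weight is at least 52): (d) net 69−17=52 ≥ 52 — meets; (e) net 68−16=52 ≥ 52 — meets.
  Stage II.1 is satisfied; the onus moves to the lender.
Stage II.2 (lender, a scintilla of evidence, weight is at least 14): (f) net 55−41=14 ≥ 14 — meets; (g) net 67−56=11 < 14 — fails.
  Not every element is met, so the lender fails to carry Stage II.2.
The analysis ends at Stage II.2; the borrower prevails on this issue.
Per-issue: Issue I → borrower; Issue II → borrower. The borrower must prevail on every issue; overall, the borrower prevails.

borrower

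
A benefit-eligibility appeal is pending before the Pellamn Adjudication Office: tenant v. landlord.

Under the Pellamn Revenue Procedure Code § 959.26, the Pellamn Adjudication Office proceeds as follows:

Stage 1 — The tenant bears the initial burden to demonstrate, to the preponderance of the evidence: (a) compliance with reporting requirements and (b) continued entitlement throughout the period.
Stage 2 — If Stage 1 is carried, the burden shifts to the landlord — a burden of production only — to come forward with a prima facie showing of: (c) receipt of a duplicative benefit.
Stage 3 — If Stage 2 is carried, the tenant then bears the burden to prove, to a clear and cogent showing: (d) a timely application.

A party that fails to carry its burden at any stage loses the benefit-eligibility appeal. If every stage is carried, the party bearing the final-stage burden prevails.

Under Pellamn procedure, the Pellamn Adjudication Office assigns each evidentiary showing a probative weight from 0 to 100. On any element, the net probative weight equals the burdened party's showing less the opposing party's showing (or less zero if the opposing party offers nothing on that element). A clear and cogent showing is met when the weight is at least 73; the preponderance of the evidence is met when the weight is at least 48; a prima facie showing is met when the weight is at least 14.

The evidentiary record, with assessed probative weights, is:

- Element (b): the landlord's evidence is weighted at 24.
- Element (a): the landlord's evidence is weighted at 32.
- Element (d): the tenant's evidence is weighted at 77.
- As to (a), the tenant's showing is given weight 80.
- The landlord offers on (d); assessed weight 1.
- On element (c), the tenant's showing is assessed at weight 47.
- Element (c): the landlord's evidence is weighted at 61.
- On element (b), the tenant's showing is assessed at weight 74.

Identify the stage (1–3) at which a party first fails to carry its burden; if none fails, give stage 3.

stage 3

Stage 1 (tenant, the preponderance of the evidence, weight is at least 48): (a) net 80−32=48 ≥ 48 — meets; (b) net 74−24=50 ≥ 48 — meets.
  Stage 1 carried; the burden shifts to the landlord.
Stage 2 (landlord, a prima facie showing, weight is at least 14): (c) net 61−47=14 ≥ 14 — meets.
  Stage 2 is satisfied; the onus moves to the tenant.
Stage 3 (tenant, a clear and cogent showing, weight is at least 73): (d) net 77−1=76 ≥ 73 — meets.
  All elements met at the final stage.
Every stage carried; the tenant prevails.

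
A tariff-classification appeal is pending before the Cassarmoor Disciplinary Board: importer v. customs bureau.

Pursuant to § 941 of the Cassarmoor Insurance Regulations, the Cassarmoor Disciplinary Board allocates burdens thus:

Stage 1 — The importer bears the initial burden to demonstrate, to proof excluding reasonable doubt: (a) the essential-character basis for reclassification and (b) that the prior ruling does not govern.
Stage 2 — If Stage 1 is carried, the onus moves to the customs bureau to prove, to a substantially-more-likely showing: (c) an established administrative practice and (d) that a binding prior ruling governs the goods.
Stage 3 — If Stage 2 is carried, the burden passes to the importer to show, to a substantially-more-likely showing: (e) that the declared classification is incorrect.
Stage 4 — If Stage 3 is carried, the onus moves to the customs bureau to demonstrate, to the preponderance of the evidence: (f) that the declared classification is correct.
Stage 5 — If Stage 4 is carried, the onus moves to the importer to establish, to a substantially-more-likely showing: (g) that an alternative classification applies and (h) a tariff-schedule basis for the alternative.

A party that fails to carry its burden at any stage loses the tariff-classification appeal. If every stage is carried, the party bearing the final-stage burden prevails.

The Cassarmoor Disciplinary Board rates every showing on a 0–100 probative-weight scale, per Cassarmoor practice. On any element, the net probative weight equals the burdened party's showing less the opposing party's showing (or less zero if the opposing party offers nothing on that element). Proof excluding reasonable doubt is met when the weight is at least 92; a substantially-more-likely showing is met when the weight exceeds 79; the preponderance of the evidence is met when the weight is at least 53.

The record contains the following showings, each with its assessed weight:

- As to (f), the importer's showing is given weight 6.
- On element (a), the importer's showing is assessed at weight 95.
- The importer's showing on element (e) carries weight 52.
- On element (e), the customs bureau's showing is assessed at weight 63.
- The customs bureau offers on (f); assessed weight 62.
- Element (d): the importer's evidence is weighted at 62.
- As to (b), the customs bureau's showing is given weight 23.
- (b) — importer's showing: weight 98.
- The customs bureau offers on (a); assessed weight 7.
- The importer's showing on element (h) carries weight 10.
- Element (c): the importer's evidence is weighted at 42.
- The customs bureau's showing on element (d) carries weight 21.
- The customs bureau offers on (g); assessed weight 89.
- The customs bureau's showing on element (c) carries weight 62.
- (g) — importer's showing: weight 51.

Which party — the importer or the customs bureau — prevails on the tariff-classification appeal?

At Stage 1 the importer must meet proof excluding reasonable doubt (weight is at least 92): on (a) the weight is 95 less the opposing 7 gives net 88, < 92, so (a) does not meet the standard; on (b) the weight is 98 less the opposing 23 gives net 75, which does not reach 92, so (b) does not meet the standard.
  Stage 1 not carried; the importer fails its burden.
The analysis ends at Stage 1; the customs bureau prevails.

customs bureau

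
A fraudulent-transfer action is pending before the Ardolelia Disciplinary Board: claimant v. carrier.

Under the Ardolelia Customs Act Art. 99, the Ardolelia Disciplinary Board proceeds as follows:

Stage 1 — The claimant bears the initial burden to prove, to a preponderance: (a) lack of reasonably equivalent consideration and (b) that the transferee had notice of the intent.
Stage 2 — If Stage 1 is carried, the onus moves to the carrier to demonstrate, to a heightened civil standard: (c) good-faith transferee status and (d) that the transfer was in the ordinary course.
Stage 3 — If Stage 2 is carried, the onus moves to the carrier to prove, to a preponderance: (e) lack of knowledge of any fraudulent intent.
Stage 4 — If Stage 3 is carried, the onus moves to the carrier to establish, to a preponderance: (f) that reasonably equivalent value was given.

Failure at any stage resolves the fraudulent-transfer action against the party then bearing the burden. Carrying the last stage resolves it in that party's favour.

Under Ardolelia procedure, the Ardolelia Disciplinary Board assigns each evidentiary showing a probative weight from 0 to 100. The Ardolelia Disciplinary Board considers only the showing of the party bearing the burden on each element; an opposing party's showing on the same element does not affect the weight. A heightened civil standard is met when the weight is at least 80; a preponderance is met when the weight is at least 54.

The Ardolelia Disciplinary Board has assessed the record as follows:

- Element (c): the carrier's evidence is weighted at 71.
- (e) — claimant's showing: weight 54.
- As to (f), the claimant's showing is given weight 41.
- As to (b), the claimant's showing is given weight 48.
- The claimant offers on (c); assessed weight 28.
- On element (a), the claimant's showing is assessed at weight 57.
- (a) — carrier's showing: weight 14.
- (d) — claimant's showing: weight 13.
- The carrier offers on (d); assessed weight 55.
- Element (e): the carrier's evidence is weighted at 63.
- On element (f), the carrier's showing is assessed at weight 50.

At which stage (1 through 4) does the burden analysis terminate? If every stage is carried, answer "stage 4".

Stage 1 — burden on claimant; standard: a preponderance (weight is at least 54).
    (a): 57 (carrier's 14 disregarded) ≥ 54 [met]
    (b): 48 < 54 [not met]
  Not every element is met, so the claimant fails to carry Stage 1.
The analysis ends at Stage 1; the carrier prevails.

stage 1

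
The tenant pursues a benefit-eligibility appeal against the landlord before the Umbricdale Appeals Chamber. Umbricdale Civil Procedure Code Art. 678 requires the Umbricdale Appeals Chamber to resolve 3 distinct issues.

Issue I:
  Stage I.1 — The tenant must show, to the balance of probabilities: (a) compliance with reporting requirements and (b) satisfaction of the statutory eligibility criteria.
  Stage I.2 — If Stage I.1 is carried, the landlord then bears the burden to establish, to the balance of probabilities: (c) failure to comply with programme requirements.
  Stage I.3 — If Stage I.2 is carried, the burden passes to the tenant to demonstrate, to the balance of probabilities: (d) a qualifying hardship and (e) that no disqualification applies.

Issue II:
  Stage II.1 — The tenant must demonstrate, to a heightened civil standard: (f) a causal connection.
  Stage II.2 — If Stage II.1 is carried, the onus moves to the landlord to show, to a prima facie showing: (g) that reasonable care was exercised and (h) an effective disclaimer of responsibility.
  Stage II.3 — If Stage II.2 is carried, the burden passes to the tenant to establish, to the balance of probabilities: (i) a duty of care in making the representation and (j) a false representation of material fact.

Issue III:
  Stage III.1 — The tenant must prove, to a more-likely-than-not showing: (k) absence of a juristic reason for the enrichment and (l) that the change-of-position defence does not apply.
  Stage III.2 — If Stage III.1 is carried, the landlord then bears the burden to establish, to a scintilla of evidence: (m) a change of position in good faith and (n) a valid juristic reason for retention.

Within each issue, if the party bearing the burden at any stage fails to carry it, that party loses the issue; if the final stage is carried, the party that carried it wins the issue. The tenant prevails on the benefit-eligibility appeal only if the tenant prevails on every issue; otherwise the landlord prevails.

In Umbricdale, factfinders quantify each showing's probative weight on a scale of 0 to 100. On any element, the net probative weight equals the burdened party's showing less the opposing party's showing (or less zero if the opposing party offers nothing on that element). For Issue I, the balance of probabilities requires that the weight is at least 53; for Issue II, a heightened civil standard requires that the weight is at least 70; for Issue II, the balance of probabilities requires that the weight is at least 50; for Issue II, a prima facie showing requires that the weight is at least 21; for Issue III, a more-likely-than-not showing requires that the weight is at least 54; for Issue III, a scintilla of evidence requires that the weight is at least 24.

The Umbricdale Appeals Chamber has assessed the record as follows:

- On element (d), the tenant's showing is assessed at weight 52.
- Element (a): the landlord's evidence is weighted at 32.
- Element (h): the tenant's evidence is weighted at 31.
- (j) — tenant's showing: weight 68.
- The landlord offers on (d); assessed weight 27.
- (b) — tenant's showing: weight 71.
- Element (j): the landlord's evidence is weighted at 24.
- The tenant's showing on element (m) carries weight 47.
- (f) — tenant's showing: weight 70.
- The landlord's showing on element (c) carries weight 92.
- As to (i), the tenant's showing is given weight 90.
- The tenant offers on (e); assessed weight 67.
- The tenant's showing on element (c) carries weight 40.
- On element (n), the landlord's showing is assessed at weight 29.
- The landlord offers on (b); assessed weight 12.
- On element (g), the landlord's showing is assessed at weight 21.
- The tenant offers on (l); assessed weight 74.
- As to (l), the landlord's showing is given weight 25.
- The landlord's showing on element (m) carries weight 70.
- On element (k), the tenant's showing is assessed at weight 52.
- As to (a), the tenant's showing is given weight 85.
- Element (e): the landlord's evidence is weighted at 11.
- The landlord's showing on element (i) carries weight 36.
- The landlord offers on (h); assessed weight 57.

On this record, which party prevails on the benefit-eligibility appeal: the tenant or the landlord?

— Issue I —
At Stage I.1 the tenant must meet the balance of probabilities (weight is at least 53): on (a) the weight is 85 less the opposing 32 gives net 53, ≥ 53, so (a) meets the standard; on (b) the weight is 71 less the opposing 12 gives net 59, which does reach 53, so (b) meets the standard.
  The tenant carries Stage I.1; the landlord now bears the burden.
At Stage I.2 the landlord must meet the balance of probabilities (weight is at least 53): on (c) the weight is 92 less the opposing 40 gives net 52, which does not reach 53, so (c) does not meet the standard.
  The landlord does not carry Stage I.2.
So the tenant prevails on this issue.
— Issue II —
At Stage II.1 the tenant must meet a heightened civil standard (weight is at least 70): on (f) the weight is 70, ≥ 70, so (f) meets the standard.
  All elements met. The burden passes to the landlord.
At Stage II.2 the landlord must meet a prima facie showing (weight is at least 21): on (g) the weight is 21, ≥ 21, so (g) meets the standard; on (h) the weight is 57 less the opposing 31 gives net 26, ≥ 21, so (h) meets the standard.
  The landlord carries Stage II.2; the tenant now bears the burden.
At Stage II.3 the tenant must meet the balance of probabilities (weight is at least 50): on (i) the weight is 90 less the opposing 36 gives net 54, which does reach 50, so (i) meets the standard; on (j) the weight is 68 less the opposing 24 gives net 44, < 50, so (j) does not meet the standard.
  Stage II.3 not carried; the tenant fails its burden.
The landlord prevails on this issue.
— Issue III —
Stage III.1 (tenant, a more-likely-than-not showing, weight is at least 54): (k) 52 < 54 — fails; (l) net 74−25=49 < 54 — fails.
  Not every element is met, so the tenant fails to carry Stage III.1.
The landlord prevails on this issue.
Per-issue: Issue I → tenant; Issue II → landlord; Issue III → landlord. The tenant must prevail on every issue; overall, the landlord prevails.

landlord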